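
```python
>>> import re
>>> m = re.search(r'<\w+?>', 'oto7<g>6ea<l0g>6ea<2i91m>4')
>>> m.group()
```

'<g>'

The match spans [4:7] → '<g>'.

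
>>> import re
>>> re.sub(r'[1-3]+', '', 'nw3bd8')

The pattern matches one or more of a character in [1-3].
Matches: at [2:3] → '3'.
`sub` substitutes '' at each match site.

'nwbd8'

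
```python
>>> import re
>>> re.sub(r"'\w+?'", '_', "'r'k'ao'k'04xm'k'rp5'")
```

'_k_k_k_'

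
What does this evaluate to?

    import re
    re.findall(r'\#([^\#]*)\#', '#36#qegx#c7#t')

One capturing group, so `findall` returns just the captured substring from each match — 2 in all.

['36', 'c7']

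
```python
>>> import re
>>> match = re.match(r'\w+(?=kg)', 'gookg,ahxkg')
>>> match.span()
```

`re.match` only tries the pattern at the start of the string.
The match spans [0:3] → 'goo'.

(0, 3)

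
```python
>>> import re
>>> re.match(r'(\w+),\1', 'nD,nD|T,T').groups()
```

A backreference is literal: `\1` must see the identical characters the first group matched.
`re.match` only tries the pattern at the start of the string.
The match spans [0:5] → 'nD,nD'.
Captured: group 1 = 'nD'.

('nD',)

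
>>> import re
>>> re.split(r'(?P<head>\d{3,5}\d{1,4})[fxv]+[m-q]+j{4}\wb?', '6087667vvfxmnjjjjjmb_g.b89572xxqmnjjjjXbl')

['', '6087667', 'mb_g.b', '89572', 'l']

This matches 3 to 5 of a digit, then 1 to 4 of a digit (captured as 'head'); then one or more of one of [fxv], then one or more of a character in [m-q], then exactly 4 of a literal 'j'; then a word character, then optionally the literal 'b'.
Matches to split on: at [0:18] → '6087667vvfxmnjjjjj'; at [24:40] → '89572xxqmnjjjjXb'.
With a capturing group present, the delimiter's captured portion is kept in the result list.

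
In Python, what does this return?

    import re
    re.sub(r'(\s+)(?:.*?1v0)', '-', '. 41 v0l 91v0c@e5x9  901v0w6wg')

'.-c@e5x9-w6wg'

A `+?`/`*?`/`{m,n}?` starts at its minimum and grows only as far as needed for what follows to match.
`sub` substitutes '-' at each match site.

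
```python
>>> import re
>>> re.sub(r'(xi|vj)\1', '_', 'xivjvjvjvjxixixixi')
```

After group 1 captures some text, `\1` only succeeds where that same text appears again.
Matches: at [2:6] → 'vjvj'; at [6:10] → 'vjvj'; at [10:14] → 'xixi'; at [14:18] → 'xixi'.
Every occurrence is swapped for '_'.

'xi____'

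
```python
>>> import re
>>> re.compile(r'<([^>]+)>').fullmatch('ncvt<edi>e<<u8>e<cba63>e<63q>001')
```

None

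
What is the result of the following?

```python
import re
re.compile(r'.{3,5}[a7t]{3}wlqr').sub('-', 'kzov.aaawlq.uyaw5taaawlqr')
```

'kzov.aaawlq.u-'

Each match is replaced by '-'.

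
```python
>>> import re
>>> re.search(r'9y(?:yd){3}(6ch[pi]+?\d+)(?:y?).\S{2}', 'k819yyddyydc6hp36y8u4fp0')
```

None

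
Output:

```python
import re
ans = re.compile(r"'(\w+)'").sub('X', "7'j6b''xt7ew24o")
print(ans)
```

7X'xt7ew24o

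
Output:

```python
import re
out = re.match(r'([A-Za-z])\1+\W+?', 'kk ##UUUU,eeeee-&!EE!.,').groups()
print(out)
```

('k',)

The match spans [0:3] → 'kk '.
Captured: group 1 = 'k'.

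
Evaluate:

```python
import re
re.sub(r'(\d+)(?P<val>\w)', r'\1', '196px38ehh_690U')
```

'196x38hh_690'

Pattern: one or more of a digit (captured); then a word character (captured as 'val').
Matches: at [0:4] → '196p'; at [5:8] → '38e'; at [11:15] → '690U'.
`\1` in the replacement pulls in group 1's text for each match.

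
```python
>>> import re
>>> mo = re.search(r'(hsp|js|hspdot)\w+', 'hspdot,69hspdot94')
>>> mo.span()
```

(0, 6)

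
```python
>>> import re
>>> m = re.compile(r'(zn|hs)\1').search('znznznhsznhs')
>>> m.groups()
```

('zn',)

The match spans [0:4] → 'znzn'.
Captured: group 1 = 'zn'.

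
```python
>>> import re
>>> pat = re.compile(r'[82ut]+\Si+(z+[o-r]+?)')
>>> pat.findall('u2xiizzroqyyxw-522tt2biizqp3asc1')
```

['zzr', 'zq']

A non-greedy quantifier consumes as few characters as it can — just enough that the remainder of the pattern still matches from where it stops; whatever follows it matches normally.
With a single group, `findall` returns only what that group captured — 2 items.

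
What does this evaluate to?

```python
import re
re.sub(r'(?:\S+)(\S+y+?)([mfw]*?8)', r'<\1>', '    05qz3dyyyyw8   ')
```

'    <yy>   '

`\1` in the replacement pulls in group 1's text for each match.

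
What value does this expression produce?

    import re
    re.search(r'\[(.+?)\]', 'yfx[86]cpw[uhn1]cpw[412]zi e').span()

`re.search` tries every starting position until one works.
The match spans [3:7] → '[86]'.
Captured: group 1 = '86'.

(3, 7)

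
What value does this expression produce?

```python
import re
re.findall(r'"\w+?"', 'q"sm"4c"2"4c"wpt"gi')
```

With no groups in the pattern, `findall` gives back each whole match — 3 here.

['"sm"', '"2"', '"wpt"']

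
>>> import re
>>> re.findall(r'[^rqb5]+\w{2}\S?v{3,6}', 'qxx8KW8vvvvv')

['xx8KW8vvvvv']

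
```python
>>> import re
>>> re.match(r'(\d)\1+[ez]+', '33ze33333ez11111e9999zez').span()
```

(0, 4)

`match` is anchored at position 0; if the pattern doesn't fit there, it returns None.
The match spans [0:4] → '33ze'.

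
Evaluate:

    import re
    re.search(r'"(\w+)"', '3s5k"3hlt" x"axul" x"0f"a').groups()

Unlike `match`, `search` isn't anchored — it looks for the pattern anywhere in the string.
The match spans [4:10] → '"3hlt"'.
Captured: group 1 = '3hlt'.

('3hlt',)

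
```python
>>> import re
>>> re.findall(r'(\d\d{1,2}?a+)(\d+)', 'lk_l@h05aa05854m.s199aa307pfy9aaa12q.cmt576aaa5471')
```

Pattern: a digit, then 1 to 2 of a digit (lazy), then one or more of the literal 'a' (captured); then one or more of a digit (captured).
`findall` packs the 2 group values into a tuple for every match.

[('05aa', '05854'), ('199aa', '307'), ('576aaa', '5471')]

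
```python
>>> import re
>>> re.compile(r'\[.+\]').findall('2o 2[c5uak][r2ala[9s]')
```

['[c5uak][r2ala[9s]']

Since nothing is captured, `findall` lists the 1 matched substring directly.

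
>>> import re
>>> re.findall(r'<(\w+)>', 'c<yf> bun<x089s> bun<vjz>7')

Walking the string: at [1:5] match '<yf>', group 1 = 'yf'; at [9:16] match '<x089s>', group 1 = 'x089s'; at [20:25] match '<vjz>', group 1 = 'vjz'.
Because there's exactly one group, `findall` drops the full match and keeps group 1 from each hit.

['yf', 'x089s', 'vjz']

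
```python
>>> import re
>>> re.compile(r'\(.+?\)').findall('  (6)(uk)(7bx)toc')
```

['(6)', '(uk)', '(7bx)']

Matches: at [2:5] → '(6)'; at [5:9] → '(uk)'; at [9:14] → '(7bx)'.
`findall` yields the raw match text (3 of them) because the pattern has no groups.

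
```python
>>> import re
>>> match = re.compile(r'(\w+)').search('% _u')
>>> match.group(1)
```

'_u'

The match spans [2:4] → '_u'.
Captured: group 1 = '_u'.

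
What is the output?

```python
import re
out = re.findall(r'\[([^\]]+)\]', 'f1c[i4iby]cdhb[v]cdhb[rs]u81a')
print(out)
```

Scanning left to right: at [3:10] match '[i4iby]', group 1 = 'i4iby'; at [14:17] match '[v]', group 1 = 'v'; at [21:25] match '[rs]', group 1 = 'rs'.
`findall` collects group 1 from each match (3 total).

['i4iby', 'v', 'rs']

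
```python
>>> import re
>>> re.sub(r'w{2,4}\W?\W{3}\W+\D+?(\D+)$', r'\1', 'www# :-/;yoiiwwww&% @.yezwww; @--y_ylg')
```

This matches 2 to 4 of a literal 'w', then optionally a non-word character, then exactly 3 of a non-word character; then one or more of a non-word character; then one or more of a non-digit (lazy); then one or more of a non-digit (captured); then anchored at the end.
Matches: at [0:38] → 'www# :-/;yoiiwwww&% @.yezwww; @--y_ylg'.
Each match is replaced using the text its own group 1 captured.

'oiiwwww&% @.yezwww; @--y_ylg'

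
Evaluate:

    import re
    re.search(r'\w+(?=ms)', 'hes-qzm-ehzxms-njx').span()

(8, 12)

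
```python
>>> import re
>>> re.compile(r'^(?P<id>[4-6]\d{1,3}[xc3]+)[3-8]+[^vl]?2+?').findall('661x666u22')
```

['661x']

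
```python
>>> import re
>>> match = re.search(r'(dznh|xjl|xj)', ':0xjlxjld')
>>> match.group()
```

'xjl'

The regex engine tests alternatives in the order written; an earlier branch that matches wins even if a later one would match more.
`re.search` tries every starting position until one works.
The match spans [2:5] → 'xjl'.
Captured: group 1 = 'xjl'.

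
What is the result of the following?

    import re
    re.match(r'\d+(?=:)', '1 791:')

None

With `match`, the pattern is implicitly anchored at the beginning.
Here the pattern fails at index 0, so the call returns None.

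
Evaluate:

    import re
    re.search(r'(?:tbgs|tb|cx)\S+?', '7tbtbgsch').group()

'tbt'

`search` walks the string left to right and returns the first match it finds.
The match spans [1:4] → 'tbt'.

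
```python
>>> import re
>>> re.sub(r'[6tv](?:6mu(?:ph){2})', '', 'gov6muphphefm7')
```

'goefm7'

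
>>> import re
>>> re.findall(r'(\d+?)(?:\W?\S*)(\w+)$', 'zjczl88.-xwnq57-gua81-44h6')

The pattern matches one or more of a digit (lazy) (captured); then optionally a non-word character, then zero or more of a non-whitespace character (non-capturing group); then one or more of a word character (captured); then anchored at the end.
Walking the string: at [5:26] match '88.-xwnq57-gua81-44h6', groups = ('8', '6').
`findall` packs the 2 group values into a tuple for every match.

[('8', '6')]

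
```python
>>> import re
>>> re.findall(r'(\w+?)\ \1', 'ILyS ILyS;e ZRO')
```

['ILyS']

The backreference `\1` re-matches whatever the first group consumed, character for character.
One capturing group, so `findall` returns just the captured substring from the one match — 1 in all.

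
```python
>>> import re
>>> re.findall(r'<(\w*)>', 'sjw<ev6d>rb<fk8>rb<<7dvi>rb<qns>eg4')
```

['ev6d', 'fk8', '7dvi', 'qns']

With a single group, `findall` returns only what that group captured — 4 items.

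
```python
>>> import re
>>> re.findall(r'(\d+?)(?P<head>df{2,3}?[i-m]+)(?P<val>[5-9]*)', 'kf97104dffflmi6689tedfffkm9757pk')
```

[('97104', 'dffflmi', '6689')]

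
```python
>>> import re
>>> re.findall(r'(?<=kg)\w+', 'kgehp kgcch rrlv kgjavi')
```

['ehp', 'cch', 'javi']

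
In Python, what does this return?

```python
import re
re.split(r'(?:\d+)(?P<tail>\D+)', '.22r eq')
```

This matches one or more of a digit (non-capturing group); then one or more of a non-digit (captured as 'tail').
Because the pattern has a capturing group, `split` also inserts each captured text between the pieces.

['.', 'r eq', '']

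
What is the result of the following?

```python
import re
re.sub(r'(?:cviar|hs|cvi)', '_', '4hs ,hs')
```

'4_ ,_'

Matches: at [1:3] → 'hs'; at [5:7] → 'hs'.
`sub` substitutes '_' at each match site.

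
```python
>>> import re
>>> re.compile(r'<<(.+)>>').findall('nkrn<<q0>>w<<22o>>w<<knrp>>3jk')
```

With a single group, `findall` returns only what that group captured — 1 item.

['q0>>w<<22o>>w<<knrp']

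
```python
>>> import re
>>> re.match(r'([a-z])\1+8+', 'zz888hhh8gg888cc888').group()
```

`re.match` only tries the pattern at the start of the string.
The match spans [0:5] → 'zz888'.

'zz888'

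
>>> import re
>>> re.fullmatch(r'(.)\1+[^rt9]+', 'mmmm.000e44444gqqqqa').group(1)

After group 1 captures some text, `\1` only succeeds where that same text appears again.
`re.fullmatch` is like wrapping the pattern in `^…$` (in single-line mode).
The match spans [0:20] → 'mmmm.000e44444gqqqqa'.
Captured: group 1 = 'm'.

'm'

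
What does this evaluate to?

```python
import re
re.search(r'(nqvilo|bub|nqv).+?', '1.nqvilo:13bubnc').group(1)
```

'nqvilo'

Alternation isn't longest-match — the leftmost alternative that fits at this position is chosen.
Unlike `match`, `search` isn't anchored — it looks for the pattern anywhere in the string.
The match spans [2:9] → 'nqvilo:'.
Captured: group 1 = 'nqvilo'.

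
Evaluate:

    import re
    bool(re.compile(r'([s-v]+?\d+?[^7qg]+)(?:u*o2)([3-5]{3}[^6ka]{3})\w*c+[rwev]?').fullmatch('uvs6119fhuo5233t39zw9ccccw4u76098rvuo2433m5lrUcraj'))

False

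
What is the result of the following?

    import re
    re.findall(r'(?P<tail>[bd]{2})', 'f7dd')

`findall` collects group 1 from the one match (1 total).

['dd']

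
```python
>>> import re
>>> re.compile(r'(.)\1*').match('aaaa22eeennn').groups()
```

('a',)

The match spans [0:4] → 'aaaa'.
Captured: group 1 = 'a'.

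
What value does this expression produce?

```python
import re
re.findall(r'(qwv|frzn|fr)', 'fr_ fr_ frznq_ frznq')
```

['fr', 'fr', 'frzn', 'frzn']

Alternation isn't longest-match — the leftmost alternative that fits at this position is chosen.
Matches: at [0:2] match 'fr', group 1 = 'fr'; at [4:6] match 'fr', group 1 = 'fr'; at [8:12] match 'frzn', group 1 = 'frzn'; at [15:19] match 'frzn', group 1 = 'frzn'.
With a single group, `findall` returns only what that group captured — 4 items.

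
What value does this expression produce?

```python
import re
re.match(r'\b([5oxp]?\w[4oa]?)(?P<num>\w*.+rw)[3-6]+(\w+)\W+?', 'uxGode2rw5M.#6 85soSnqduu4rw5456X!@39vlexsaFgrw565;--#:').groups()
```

The pattern matches a word boundary (`\b`, zero-width); then optionally one of [5oxp], then a word character, then optionally one of [4oa] (captured); then zero or more of a word character, then one or more of any character, then the literal 'rw' (captured as 'num'); then one or more of a character in [3-6]; then one or more of a word character (captured); then one or more of a non-word character (lazy).
A non-greedy quantifier consumes as few characters as it can — just enough that the remainder of the pattern still matches from where it stops; whatever follows it matches normally.
`re.match` only tries the pattern at the start of the string.
The match spans [0:51] → 'uxGode2rw5M.#6 85soSnqduu4rw5456X!@39vlexsaFgrw565;'.
Captured: group 1 = 'u', group 2 = 'xGode2rw5M.#6 85soSnqduu4rw5456X!@39vlexsaFgrw', group 3 = '5'.

('u', 'xGode2rw5M.#6 85soSnqduu4rw5456X!@39vlexsaFgrw', '5')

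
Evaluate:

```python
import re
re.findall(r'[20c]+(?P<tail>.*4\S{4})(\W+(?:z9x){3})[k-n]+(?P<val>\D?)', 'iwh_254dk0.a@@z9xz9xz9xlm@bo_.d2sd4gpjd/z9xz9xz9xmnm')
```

[('54dk0.a@@z9xz9xz9xlm@bo_.d2sd4gpjd', '/z9xz9xz9x', '')]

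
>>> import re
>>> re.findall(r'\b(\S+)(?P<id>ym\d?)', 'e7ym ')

[('e7', 'ym')]

Pattern: a word boundary (`\b`, zero-width); then one or more of a non-whitespace character (captured); then the literal 'ym', then optionally a digit (captured as 'id').
Walking the string: at [0:4] match 'e7ym', groups = ('e7', 'ym').
With 2 capturing groups, `findall` returns a 2-tuple per match.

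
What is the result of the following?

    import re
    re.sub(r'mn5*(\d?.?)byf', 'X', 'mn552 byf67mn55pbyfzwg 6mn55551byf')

'X67Xzwg 6X'

The pattern matches the literal 'mn', then zero or more of the literal '5'; then optionally a digit, then optionally any character (captured); then a literal 'b', then the literal 'yf'.
Matches: at [0:9] → 'mn552 byf'; at [11:19] → 'mn55pbyf'; at [24:34] → 'mn55551byf'.
`sub` substitutes 'X' at each match site.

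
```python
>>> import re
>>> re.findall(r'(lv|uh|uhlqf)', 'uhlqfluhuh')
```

['uh', 'uh', 'uh']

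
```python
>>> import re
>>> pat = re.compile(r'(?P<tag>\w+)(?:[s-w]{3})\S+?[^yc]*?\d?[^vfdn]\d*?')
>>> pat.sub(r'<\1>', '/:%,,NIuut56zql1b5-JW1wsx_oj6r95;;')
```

'/:%,,<NI>ql1b5-JW1wsx_oj6r95;;'

This matches one or more of a word character (captured as 'tag'); then exactly 3 of a character in [s-w] (non-capturing group); then one or more of a non-whitespace character (lazy); then zero or more of any character except [yc] (lazy), then optionally a digit, then any character except [vfdn]; then zero or more of a digit (lazy).
A non-greedy quantifier consumes as few characters as it can — just enough that the remainder of the pattern still matches from where it stops; whatever follows it matches normally.
Matches: at [5:13] → 'NIuut56z'.
`\1` in the replacement pulls in group 1's text for each match.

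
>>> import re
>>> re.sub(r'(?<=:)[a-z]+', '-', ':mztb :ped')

The lookaround is zero-width — it requires the adjacent text to match without consuming it, so the asserted text isn't part of the match.
Matches: at [1:5] → 'mztb'; at [7:10] → 'ped'.
Every occurrence is swapped for '-'.

':- :-'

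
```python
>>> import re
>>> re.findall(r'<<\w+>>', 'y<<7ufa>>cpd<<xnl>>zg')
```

No capturing groups, so `findall` returns the 2 full match strings.

['<<7ufa>>', '<<xnl>>']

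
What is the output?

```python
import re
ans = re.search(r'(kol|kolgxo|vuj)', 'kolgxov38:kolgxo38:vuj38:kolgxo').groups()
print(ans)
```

The match spans [0:3] → 'kol'.
Captured: group 1 = 'kol'.

('kol',)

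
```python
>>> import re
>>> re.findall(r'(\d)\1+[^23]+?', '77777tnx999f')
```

['7', '9']

`\1` has to match the exact text group 1 already captured.
`findall` collects group 1 from each match (2 total).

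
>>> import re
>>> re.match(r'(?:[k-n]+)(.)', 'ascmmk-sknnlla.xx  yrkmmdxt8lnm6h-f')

The pattern matches one or more of a character in [k-n] (non-capturing group); then any character (captured).
`re.match` only tries the pattern at the start of the string.
Here the string doesn't start with a match, so the call returns None.

None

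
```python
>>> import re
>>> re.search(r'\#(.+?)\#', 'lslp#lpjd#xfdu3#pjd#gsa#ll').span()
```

(4, 10)

With the lazy modifier that quantifier settles for the fewest repetitions that let the rest of the pattern succeed (the atoms after it are unaffected and can still be greedy).
`search` walks the string left to right and returns the first match it finds.
The match spans [4:10] → '#lpjd#'.
Captured: group 1 = 'lpjd'.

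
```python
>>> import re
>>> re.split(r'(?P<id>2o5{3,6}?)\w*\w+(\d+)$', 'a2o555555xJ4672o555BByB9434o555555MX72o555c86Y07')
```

['a', '2o555', '7', '']

A non-greedy quantifier consumes as few characters as it can — just enough that the remainder of the pattern still matches from where it stops; whatever follows it matches normally.
With a capturing group present, the delimiter's captured portion is kept in the result list.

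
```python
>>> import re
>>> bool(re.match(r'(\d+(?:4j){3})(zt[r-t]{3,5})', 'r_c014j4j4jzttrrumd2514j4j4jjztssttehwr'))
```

The pattern matches one or more of a digit, then the literal '4j' repeated 3 times (captured); then the literal 'zt', then 3 to 5 of a character in [r-t] (captured).
With `match`, the pattern is implicitly anchored at the beginning.
Here the pattern fails at index 0, so the call returns None, and `bool(None)` is False.

False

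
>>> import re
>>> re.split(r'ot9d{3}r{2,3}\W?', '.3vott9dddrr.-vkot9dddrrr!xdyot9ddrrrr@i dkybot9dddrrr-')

['.3vott9dddrr.-vk', 'xdyot9ddrrrr@i dkyb', '']

The pattern matches the literal 'ot9', then exactly 3 of the literal 'd', then 2 to 3 of the literal 'r'; then optionally a non-word character.
Matches to split on: at [16:26] → 'ot9dddrrr!'; at [45:55] → 'ot9dddrrr-'.
`split` removes every match and returns the 3 fragments in between.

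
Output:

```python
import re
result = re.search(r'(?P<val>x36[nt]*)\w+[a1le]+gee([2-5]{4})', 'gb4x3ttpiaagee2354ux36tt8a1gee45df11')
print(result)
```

The pattern matches the literal 'x36', then zero or more of one of [nt] (captured as 'val'); then one or more of a word character, then one or more of one of [a1le], then the literal 'gee'; then exactly 4 of a character in [2-5] (captured).
`re.search` scans for the first position where the pattern succeeds.
Here nothing in the string fits, so the call returns None.

None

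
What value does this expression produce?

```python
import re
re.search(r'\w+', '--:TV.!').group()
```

This matches one or more of a word character.
`re.search` tries every starting position until one works.
The match spans [3:5] → 'TV'.

'TV'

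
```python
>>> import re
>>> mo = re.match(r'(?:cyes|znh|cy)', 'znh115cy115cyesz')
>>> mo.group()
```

'znh'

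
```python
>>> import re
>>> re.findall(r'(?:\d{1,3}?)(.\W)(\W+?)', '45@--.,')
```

This matches 1 to 3 of a digit (lazy) (non-capturing group); then any character, then a non-word character (captured); then one or more of a non-word character (lazy) (captured).
Lazy quantifiers expand one character at a time until the remainder of the pattern can match.
Scanning left to right: at [0:4] match '45@-', groups = ('5@', '-').
`findall` packs the 2 group values into a tuple for every match.

[('5@', '-')]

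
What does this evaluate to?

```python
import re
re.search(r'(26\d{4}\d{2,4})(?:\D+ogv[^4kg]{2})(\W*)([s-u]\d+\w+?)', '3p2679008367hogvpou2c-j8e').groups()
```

('2679008367', '', 'u2c')

The match spans [2:21] → '2679008367hogvpou2c'.
Captured: group 1 = '2679008367', group 2 = '', group 3 = 'u2c'.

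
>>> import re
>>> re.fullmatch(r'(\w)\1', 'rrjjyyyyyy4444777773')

None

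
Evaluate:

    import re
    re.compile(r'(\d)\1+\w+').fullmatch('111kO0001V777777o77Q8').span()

(0, 21)

The backreference `\1` re-matches whatever the first group consumed, character for character.
For `fullmatch`, every character of the input must be accounted for by the pattern.
The match spans [0:21] → '111kO0001V777777o77Q8'.
Captured: group 1 = '1'.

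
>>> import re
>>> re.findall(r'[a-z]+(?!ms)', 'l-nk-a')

The negative lookaround is zero-width — it rules out positions where the adjacent text would match, without consuming anything.
Scanning left to right: at [0:1] → 'l'; at [2:4] → 'nk'; at [5:6] → 'a'.
No capturing groups, so `findall` returns the 3 full match strings.

['l', 'nk', 'a']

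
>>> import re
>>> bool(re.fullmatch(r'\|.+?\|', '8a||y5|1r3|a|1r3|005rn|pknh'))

`re.fullmatch` requires the pattern to consume the entire string.
Here the pattern can't cover the whole string, so the call returns None, and `bool(None)` is False.

False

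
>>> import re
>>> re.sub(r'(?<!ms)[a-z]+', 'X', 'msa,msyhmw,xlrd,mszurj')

'X,X,X,X'

A negative assertion filters positions out without eating any characters.
`sub` substitutes 'X' at each match site.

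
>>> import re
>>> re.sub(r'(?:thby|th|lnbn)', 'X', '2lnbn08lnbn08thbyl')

'2X08X08Xl'

Branches in `(...|...)` are attempted left-to-right; the first branch that allows the whole pattern to succeed is taken.
Matches: at [1:5] → 'lnbn'; at [7:11] → 'lnbn'; at [13:17] → 'thby'.
`sub` substitutes 'X' at each match site.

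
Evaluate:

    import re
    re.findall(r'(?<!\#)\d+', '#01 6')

The negative lookaround is zero-width — it rules out positions where the adjacent text would match, without consuming anything.
Scanning left to right: at [2:3] → '1'; at [4:5] → '6'.
No capturing groups, so `findall` returns the 2 full match strings.

['1', '6']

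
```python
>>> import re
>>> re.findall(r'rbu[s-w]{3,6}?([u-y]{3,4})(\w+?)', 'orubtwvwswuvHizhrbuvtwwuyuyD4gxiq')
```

[('wuyu', 'y')]

This matches the literal 'rbu', then 3 to 6 of a character in [s-w] (lazy); then 3 to 4 of a character in [u-y] (captured); then one or more of a word character (lazy) (captured).
Because the quantifier is non-greedy, it stops expanding at the earliest point where the rest of the pattern can succeed.
Matches: at [16:27] match 'rbuvtwwuyuy', groups = ('wuyu', 'y').
Multiple groups make `findall` return tuples — one 2-tuple for the one match.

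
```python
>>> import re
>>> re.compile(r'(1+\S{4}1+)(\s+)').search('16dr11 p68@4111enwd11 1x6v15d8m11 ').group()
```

'16dr11 '

The match spans [0:7] → '16dr11 '.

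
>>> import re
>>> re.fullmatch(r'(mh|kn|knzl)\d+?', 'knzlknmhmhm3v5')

None

`fullmatch` succeeds only if the pattern covers the string from start to end.
Here the pattern can't cover the whole string, so the call returns None.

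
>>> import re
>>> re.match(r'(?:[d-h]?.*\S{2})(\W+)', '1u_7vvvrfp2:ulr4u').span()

With `match`, the pattern is implicitly anchored at the beginning.
The match spans [0:12] → '1u_7vvvrfp2:'.

(0, 12)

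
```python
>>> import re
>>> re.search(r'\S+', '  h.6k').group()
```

This matches one or more of a non-whitespace character.
Unlike `match`, `search` isn't anchored — it looks for the pattern anywhere in the string.
The match spans [2:6] → 'h.6k'.

'h.6k'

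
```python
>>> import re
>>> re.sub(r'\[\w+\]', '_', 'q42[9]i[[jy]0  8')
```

Matches: at [3:6] → '[9]'; at [8:12] → '[jy]'.
Every occurrence is swapped for '_'.

'q42_i[_0  8'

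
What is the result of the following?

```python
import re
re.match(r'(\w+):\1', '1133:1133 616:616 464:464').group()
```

'1133:1133'

A backreference is literal: `\1` must see the identical characters the first group matched.
`match` is anchored at position 0; if the pattern doesn't fit there, it returns None.
The match spans [0:9] → '1133:1133'.
Captured: group 1 = '1133'.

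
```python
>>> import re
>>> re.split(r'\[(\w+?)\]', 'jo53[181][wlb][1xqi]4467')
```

Matches to split on: at [4:9] → '[181]'; at [9:14] → '[wlb]'; at [14:20] → '[1xqi]'.
`re.split` interleaves the captured-group text with the surrounding fragments.

['jo53', '181', '', 'wlb', '', '1xqi', '4467']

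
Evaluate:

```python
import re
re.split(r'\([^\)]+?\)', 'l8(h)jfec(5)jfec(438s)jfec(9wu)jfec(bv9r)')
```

['l8', 'jfec', 'jfec', 'jfec', 'jfec', '']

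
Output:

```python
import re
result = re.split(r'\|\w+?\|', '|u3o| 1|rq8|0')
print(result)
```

Matches to split on: at [0:5] → '|u3o|'; at [7:12] → '|rq8|'.
Splitting on the pattern gives 3 pieces.

['', ' 1', '0']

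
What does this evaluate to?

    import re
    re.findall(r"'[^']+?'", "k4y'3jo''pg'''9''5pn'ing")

With no groups in the pattern, `findall` gives back each whole match — 4 here.

["'3jo'", "'pg'", "'9'", "'5pn'"]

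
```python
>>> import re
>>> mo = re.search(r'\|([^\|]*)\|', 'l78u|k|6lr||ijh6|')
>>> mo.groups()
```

('k',)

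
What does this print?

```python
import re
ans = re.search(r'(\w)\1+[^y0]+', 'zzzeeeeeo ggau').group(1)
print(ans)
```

`\1` has to match the exact text group 1 already captured.
`re.search` tries every starting position until one works.
The match spans [0:14] → 'zzzeeeeeo ggau'.
Captured: group 1 = 'z'.

z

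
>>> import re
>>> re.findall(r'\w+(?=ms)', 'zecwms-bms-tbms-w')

['zecw', 'b', 'tb']

The positive lookaround only admits positions where the adjacent text matches; those characters stay outside the span.
With no groups in the pattern, `findall` gives back each whole match — 3 here.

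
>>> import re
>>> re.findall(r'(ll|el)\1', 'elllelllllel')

The backreference `\1` re-matches whatever the first group consumed, character for character.
Scanning left to right: at [5:9] match 'llll', group 1 = 'll'.
With a single group, `findall` returns only what that group captured — 1 item.

['ll']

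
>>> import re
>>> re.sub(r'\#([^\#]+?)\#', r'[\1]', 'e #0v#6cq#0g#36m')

Each match is replaced using the text its own group 1 captured.

'e [0v]6cq[0g]36m'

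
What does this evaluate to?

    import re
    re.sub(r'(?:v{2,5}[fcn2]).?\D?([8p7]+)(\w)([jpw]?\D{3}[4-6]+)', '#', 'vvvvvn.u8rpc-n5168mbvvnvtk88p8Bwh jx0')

'#168mbvvnvtk88p8Bwh jx0'

The pattern matches 2 to 5 of the literal 'v', then one of [fcn2] (non-capturing group); then optionally any character, then optionally a non-digit; then one or more of one of [8p7] (captured); then a word character (captured); then optionally one of [jpw], then exactly 3 of a non-digit, then one or more of a character in [4-6] (captured).
Matches: at [0:15] → 'vvvvvn.u8rpc-n5'.
`sub` substitutes '#' at each match site.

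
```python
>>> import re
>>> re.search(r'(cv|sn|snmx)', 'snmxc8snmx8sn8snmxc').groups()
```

The regex engine tests alternatives in the order written; an earlier branch that matches wins even if a later one would match more.
Unlike `match`, `search` isn't anchored — it looks for the pattern anywhere in the string.
The match spans [0:2] → 'sn'.
Captured: group 1 = 'sn'.

('sn',)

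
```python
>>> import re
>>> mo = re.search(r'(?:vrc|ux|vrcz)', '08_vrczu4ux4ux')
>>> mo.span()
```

Alternation isn't longest-match — the leftmost alternative that fits at this position is chosen.
`search` walks the string left to right and returns the first match it finds.
The match spans [3:6] → 'vrc'.

(3, 6)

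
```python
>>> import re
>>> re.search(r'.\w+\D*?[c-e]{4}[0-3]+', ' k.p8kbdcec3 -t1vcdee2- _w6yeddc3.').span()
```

This matches any character, then one or more of a word character; then zero or more of a non-digit (lazy), then exactly 4 of a character in [c-e]; then one or more of a character in [0-3].
`re.search` tries every starting position until one works.
The match spans [2:12] → '.p8kbdcec3'.

(2, 12)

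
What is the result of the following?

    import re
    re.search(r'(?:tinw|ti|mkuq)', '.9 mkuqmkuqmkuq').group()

'mkuq'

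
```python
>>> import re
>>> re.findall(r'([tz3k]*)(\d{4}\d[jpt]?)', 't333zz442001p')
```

[('t333zz', '44200')]

The pattern matches zero or more of one of [tz3k] (captured); then exactly 4 of a digit, then a digit, then optionally one of [jpt] (captured).
Walking the string: at [0:11] match 't333zz44200', groups = ('t333zz', '44200').
`findall` packs the 2 group values into a tuple for every match.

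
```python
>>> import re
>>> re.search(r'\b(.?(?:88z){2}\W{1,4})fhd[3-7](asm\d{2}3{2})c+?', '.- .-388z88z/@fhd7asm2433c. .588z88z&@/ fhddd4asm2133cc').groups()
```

('388z88z/@', 'asm2433')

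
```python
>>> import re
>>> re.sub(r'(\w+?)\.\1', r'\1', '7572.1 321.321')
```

After group 1 captures some text, `\1` only succeeds where that same text appears again.
The replacement refers to a captured group, so each match is rewritten using its own captured text.

'7572.1 321'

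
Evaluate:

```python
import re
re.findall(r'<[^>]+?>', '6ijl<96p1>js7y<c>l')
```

Walking the string: at [4:10] → '<96p1>'; at [14:17] → '<c>'.
With no groups in the pattern, `findall` gives back each whole match — 2 here.

['<96p1>', '<c>']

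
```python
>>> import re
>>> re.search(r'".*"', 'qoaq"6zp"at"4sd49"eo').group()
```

`re.search` scans for the first position where the pattern succeeds.
The match spans [4:18] → '"6zp"at"4sd49"'.

'"6zp"at"4sd49"'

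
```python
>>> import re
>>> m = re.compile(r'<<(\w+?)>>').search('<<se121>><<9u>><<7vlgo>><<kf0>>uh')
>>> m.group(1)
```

`re.search` tries every starting position until one works.
The match spans [0:9] → '<<se121>>'.
Captured: group 1 = 'se121'.

'se121'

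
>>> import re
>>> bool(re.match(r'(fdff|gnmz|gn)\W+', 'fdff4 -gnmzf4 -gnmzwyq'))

`re.match` only tries the pattern at the start of the string.
Here the pattern fails at index 0, so the call returns None, and `bool(None)` is False.

False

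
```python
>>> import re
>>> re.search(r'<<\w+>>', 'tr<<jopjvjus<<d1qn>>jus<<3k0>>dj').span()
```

Unlike `match`, `search` isn't anchored — it looks for the pattern anywhere in the string.
The match spans [12:20] → '<<d1qn>>'.

(12, 20)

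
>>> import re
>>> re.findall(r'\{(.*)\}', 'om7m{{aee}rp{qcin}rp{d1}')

`findall` collects group 1 from the one match (1 total).

['{aee}rp{qcin}rp{d1']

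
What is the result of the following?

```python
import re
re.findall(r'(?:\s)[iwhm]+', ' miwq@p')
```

[' miw']

Pattern: whitespace (non-capturing group); then one or more of one of [iwhm].
Matches: at [0:4] → ' miw'.
`findall` yields the raw match text (1 of them) because the pattern has no groups.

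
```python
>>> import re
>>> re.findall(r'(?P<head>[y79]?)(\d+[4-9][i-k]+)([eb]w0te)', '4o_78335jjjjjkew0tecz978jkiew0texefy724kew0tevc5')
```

[('7', '8335jjjjjk', 'ew0te'), ('9', '78jki', 'ew0te'), ('y', '724k', 'ew0te')]

This matches optionally one of [y79] (captured as 'head'); then one or more of a digit, then a character in [4-9], then one or more of a character in [i-k] (captured); then one of [eb], then the literal 'w0', then the literal 'te' (captured).
Scanning left to right: at [3:19] match '78335jjjjjkew0te', groups = ('7', '8335jjjjjk', 'ew0te'); at [21:32] match '978jkiew0te', groups = ('9', '78jki', 'ew0te'); at [35:45] match 'y724kew0te', groups = ('y', '724k', 'ew0te').
`findall` packs the 3 group values into a tuple for every match.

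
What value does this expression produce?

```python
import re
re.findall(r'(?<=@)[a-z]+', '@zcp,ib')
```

The `(?=…)`/`(?<=…)` assertion just peeks at neighbouring text; it doesn't advance the match position.
With no groups in the pattern, `findall` gives back each whole match — 1 here.

['zcp']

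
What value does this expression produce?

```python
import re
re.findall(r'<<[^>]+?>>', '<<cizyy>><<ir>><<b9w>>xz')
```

Walking the string: at [0:9] → '<<cizyy>>'; at [9:15] → '<<ir>>'; at [15:22] → '<<b9w>>'.
Since nothing is captured, `findall` lists the 3 matched substrings directly.

['<<cizyy>>', '<<ir>>', '<<b9w>>']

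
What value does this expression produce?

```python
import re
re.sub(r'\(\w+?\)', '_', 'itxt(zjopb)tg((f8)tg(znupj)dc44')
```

Matches: at [4:11] → '(zjopb)'; at [14:18] → '(f8)'; at [20:27] → '(znupj)'.
`sub` substitutes '_' at each match site.

'itxt_tg(_tg_dc44'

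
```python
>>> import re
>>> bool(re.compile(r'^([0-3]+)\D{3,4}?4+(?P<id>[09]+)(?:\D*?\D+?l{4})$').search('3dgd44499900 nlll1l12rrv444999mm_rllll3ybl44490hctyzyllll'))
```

This matches anchored at the start of the string; then one or more of a character in [0-3] (captured); then 3 to 4 of a non-digit (lazy), then one or more of the literal '4'; then one or more of one of [09] (captured as 'id'); then zero or more of a non-digit (lazy), then one or more of a non-digit (lazy), then exactly 4 of the literal 'l' (non-capturing group); then anchored at the end.
Here the pattern never matches, so the call returns None, and `bool(None)` is False.

False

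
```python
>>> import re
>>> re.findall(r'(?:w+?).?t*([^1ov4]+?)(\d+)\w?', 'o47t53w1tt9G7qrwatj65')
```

The pattern matches one or more of a literal 'w' (lazy) (non-capturing group); then optionally any character, then zero or more of a literal 't'; then one or more of any character except [1ov4] (lazy) (captured); then one or more of a digit (captured); then optionally a word character.
A non-greedy quantifier consumes as few characters as it can — just enough that the remainder of the pattern still matches from where it stops; whatever follows it matches normally.
Scanning left to right: at [6:14] match 'w1tt9G7q', groups = ('9G', '7'); at [15:21] match 'watj65', groups = ('j', '65').
2 groups means each result is a tuple of 2 captured strings — 2 here.

[('9G', '7'), ('j', '65')]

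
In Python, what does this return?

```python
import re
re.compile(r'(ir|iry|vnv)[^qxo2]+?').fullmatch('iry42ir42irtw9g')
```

None

For `fullmatch`, every character of the input must be accounted for by the pattern.
Here there's no way to consume every character, so the call returns None.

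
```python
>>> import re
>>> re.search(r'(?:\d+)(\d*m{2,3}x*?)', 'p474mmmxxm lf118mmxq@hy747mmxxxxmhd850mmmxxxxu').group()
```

'474mmm'

This matches one or more of a digit (non-capturing group); then zero or more of a digit, then 2 to 3 of a literal 'm', then zero or more of a literal 'x' (lazy) (captured).
Because the quantifier is non-greedy, it stops expanding at the earliest point where the rest of the pattern can succeed.
Unlike `match`, `search` isn't anchored — it looks for the pattern anywhere in the string.
The match spans [1:7] → '474mmm'.
Captured: group 1 = 'mmm'.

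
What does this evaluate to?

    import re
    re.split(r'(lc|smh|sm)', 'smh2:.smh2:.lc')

['', 'smh', '2:.', 'smh', '2:.', 'lc', '']

Alternation isn't longest-match — the leftmost alternative that fits at this position is chosen.
Because the pattern has a capturing group, `split` also inserts each captured text between the pieces.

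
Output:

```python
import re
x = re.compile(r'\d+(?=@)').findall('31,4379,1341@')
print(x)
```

Lookahead/lookbehind check context without consuming it, so the matched span excludes the asserted characters.
Matches: at [8:12] → '1341'.
No capturing groups, so `findall` returns the 1 full match string.

['1341']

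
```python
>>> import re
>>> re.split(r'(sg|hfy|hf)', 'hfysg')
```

Alternation tries branches left to right and keeps the first one that lets the overall match succeed at that position.
Matches to split on: at [0:3] → 'hfy'; at [3:5] → 'sg'.
Because the pattern has a capturing group, `split` also inserts each captured text between the pieces.

['', 'hfy', '', 'sg', '']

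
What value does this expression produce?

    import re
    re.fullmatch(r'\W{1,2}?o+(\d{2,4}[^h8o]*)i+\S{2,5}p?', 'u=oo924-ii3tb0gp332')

None

For `fullmatch`, every character of the input must be accounted for by the pattern.
Here the string isn't matched end-to-end, so the call returns None.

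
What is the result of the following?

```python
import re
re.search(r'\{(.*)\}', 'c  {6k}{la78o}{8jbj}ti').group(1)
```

'6k}{la78o}{8jbj'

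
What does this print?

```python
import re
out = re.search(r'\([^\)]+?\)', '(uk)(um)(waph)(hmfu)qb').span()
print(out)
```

Unlike `match`, `search` isn't anchored — it looks for the pattern anywhere in the string.
The match spans [0:4] → '(uk)'.

(0, 4)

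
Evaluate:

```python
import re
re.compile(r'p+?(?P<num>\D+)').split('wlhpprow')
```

The pattern matches one or more of a literal 'p' (lazy); then one or more of a non-digit (captured as 'num').
`re.split` interleaves the captured-group text with the surrounding fragments.

['wlh', 'prow', '']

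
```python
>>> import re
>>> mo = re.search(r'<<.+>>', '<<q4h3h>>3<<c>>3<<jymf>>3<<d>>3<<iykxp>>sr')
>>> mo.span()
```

(0, 40)

The match spans [0:40] → '<<q4h3h>>3<<c>>3<<jymf>>3<<d>>3<<iykxp>>'.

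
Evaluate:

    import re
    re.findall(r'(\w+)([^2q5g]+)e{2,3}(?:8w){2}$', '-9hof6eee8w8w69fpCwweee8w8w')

[('9hof6eee8w8w69fpCww', 'e')]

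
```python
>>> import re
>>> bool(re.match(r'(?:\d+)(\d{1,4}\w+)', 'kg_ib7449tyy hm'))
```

False

Pattern: one or more of a digit (non-capturing group); then 1 to 4 of a digit, then one or more of a word character (captured).
With `match`, the pattern is implicitly anchored at the beginning.
Here the pattern fails at index 0, so the call returns None, and `bool(None)` is False.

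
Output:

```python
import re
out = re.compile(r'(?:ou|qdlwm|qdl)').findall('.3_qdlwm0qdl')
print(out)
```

The regex engine tests alternatives in the order written; an earlier branch that matches wins even if a later one would match more.
Walking the string: at [3:8] → 'qdlwm'; at [9:12] → 'qdl'.
`findall` yields the raw match text (2 of them) because the pattern has no groups.

['qdlwm', 'qdl']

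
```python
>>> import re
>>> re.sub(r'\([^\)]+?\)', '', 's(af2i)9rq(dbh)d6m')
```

's9rqd6m'

Matches: at [1:7] → '(af2i)'; at [10:15] → '(dbh)'.
Every occurrence is swapped for ''.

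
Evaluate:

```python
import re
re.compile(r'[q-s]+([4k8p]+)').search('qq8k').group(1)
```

This matches one or more of a character in [q-s]; then one or more of one of [4k8p] (captured).
`re.search` tries every starting position until one works.
The match spans [0:4] → 'qq8k'.
Captured: group 1 = '8k'.

'8k'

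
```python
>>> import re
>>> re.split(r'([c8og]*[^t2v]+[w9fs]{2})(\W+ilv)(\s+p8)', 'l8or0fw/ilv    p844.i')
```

['', 'l8or0fw', '/ilv', '    p8', '44.i']

The pattern matches zero or more of one of [c8og], then one or more of any character except [t2v], then exactly 2 of one of [w9fs] (captured); then one or more of a non-word character, then the literal 'ilv' (captured); then one or more of whitespace, then the literal 'p8' (captured).
The group in the pattern means `split` returns the separators' captures alongside the pieces.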